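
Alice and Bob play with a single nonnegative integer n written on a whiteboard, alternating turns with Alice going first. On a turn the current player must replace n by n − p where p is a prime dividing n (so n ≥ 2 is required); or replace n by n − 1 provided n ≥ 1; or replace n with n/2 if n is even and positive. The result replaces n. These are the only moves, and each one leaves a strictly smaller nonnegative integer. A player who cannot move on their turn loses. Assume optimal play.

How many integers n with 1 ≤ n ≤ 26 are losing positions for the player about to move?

5

Positions with no move are L. A position that does have a move is losing for the player to move precisely when every available move leads to a winning position for the opponent. Fill in the labels:
n=0: no move → L
n=1: W (go to 0, an L position)
n=2: W (go to 0, an L position)
n=3: W (go to 0, an L position)
n=4: L (options 2(W), 3(W) are all W)
n=5: W (go to 0, an L position)
n=6: W (go to 4, an L position)
n=7: W (go to 0, an L position)
n=8: W (go to 4, an L position)
n=9: L (options 6(W), 8(W) are all W)
n=10: W (go to 9, an L position)
n=11: W (go to 0, an L position)
n=12: W (go to 9, an L position)
n=13: W (go to 0, an L position)
n=14: L (options 7(W), 12(W), 13(W) are all W)
n=15: W (go to 14, an L position)
n=16: W (go to 14, an L position)
n=17: W (go to 0, an L position)
n=18: W (go to 9, an L position)
n=19: W (go to 0, an L position)
n=20: L (options 10(W), 15(W), 18(W), 19(W) are all W)
n=21: W (go to 14, an L position)
n=22: W (go to 20, an L position)
n=23: W (go to 0, an L position)
n=24: L (options 12(W), 21(W), 22(W), 23(W) are all W)
n=25: W (go to 20, an L position)
n=26: W (go to 24, an L position)
L entries with 1 ≤ n ≤ 26 (n=0 is outside the asked range and is not counted): n = 4, 9, 14, 20, 24; that makes 5.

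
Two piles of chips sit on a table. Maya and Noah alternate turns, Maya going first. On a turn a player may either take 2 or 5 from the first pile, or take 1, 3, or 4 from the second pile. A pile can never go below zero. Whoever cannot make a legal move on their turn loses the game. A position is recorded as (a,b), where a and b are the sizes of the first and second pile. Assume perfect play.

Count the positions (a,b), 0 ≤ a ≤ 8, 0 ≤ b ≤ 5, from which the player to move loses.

17

Compute win/loss labels from the base case upward. A position with no move is L. Any other position is W if it can reach an L in one move, else L.
Every move lowers a or b (never raises either), so fill the grid row by row in increasing a, and left to right within a row: each cell's successors are then already labelled.
      b=0  b=1  b=2  b=3  b=4  b=5
a=0:    L    W    L    W    W    W
a=1:    L    W    L    W    W    W
a=2:    W    L    W    L    W    W
a=3:    W    L    W    L    W    W
a=4:    L    W    L    W    W    W
a=5:    W    W    W    W    L    W
a=6:    W    L    W    L    W    W
a=7:    L    W    L    W    W    W
a=8:    L    W    L    W    W    W
Cells with no legal move (terminal, hence L): (0,0), (1,0).
The remaining L cells, each justified by listing all of its moves:
(0,2): the only move is to (0,1)(W), a W ⇒ L
(1,2): the only move is to (1,1)(W), a W ⇒ L
(2,1): moves to (0,1)(W), (2,0)(W); every one is W ⇒ L
(2,3): moves to (0,3)(W), (2,2)(W), (2,0)(W); every one is W ⇒ L
(3,1): moves to (1,1)(W), (3,0)(W); every one is W ⇒ L
(3,3): moves to (1,3)(W), (3,2)(W), (3,0)(W); every one is W ⇒ L
(4,0): the only move is to (2,0)(W), a W ⇒ L
(4,2): moves to (2,2)(W), (4,1)(W); every one is W ⇒ L
(5,4): moves to (3,4)(W), (0,4)(W), (5,3)(W), (5,1)(W), (5,0)(W); every one is W ⇒ L
(6,1): moves to (4,1)(W), (1,1)(W), (6,0)(W); every one is W ⇒ L
(6,3): moves to (4,3)(W), (1,3)(W), (6,2)(W), (6,0)(W); every one is W ⇒ L
(7,0): moves to (5,0)(W), (2,0)(W); every one is W ⇒ L
(7,2): moves to (5,2)(W), (2,2)(W), (7,1)(W); every one is W ⇒ L
(8,0): moves to (6,0)(W), (3,0)(W); every one is W ⇒ L
(8,2): moves to (6,2)(W), (3,2)(W), (8,1)(W); every one is W ⇒ L
Every other cell has at least one move into one of the L cells above, so it is W.
L cells per row: a=0: 2, a=1: 2, a=2: 2, a=3: 2, a=4: 2, a=5: 1, a=6: 2, a=7: 2, a=8: 2; total 17.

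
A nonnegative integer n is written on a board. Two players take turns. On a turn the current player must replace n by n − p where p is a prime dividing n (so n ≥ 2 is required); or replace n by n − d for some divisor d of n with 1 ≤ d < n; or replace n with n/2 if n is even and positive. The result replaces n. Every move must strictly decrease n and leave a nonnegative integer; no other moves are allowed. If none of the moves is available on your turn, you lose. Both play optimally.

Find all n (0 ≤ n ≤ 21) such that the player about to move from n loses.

Build the W/L table. Terminal = L. A non-terminal position is W if it has a move to some L; otherwise it is L.
n=0: no move → L
n=1: no move → L
n=2: reaches L-position 0 → W
n=3: reaches L-position 0 → W
n=4: only reaches 2(W), 3(W), all W → L
n=5: reaches L-position 0 → W
n=6: reaches L-position 4 → W
n=7: reaches L-position 0 → W
n=8: reaches L-position 4 → W
n=9: only reaches 6(W), 8(W), all W → L
n=10: reaches L-position 9 → W
n=11: reaches L-position 0 → W
n=12: reaches L-position 9 → W
n=13: reaches L-position 0 → W
n=14: only reaches 7(W), 12(W), 13(W), all W → L
n=15: reaches L-position 14 → W
n=16: reaches L-position 14 → W
n=17: reaches L-position 0 → W
n=18: reaches L-position 9 → W
n=19: reaches L-position 0 → W
n=20: only reaches 10(W), 15(W), 16(W), 18(W), 19(W), all W → L
n=21: reaches L-position 14 → W
Reading off the rows marked L gives the requested list; there are 6 such values of n.

0, 1, 4, 9, 14, 20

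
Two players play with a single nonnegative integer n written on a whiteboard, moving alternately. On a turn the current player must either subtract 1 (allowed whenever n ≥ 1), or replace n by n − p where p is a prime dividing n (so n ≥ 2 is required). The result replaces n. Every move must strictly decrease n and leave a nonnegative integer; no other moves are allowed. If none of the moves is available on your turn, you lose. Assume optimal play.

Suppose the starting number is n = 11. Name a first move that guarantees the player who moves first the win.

Move to 0.

Classify positions by backward induction: terminal positions (no move available) are L. From any other position, the mover wins iff some move reaches an L.
n=0: no move → L
n=1: →0(L), so W
n=2: →0(L), so W
n=3: →0(L), so W
n=4: →2(W), 3(W) — all W, so L
n=5: →0(L), so W
n=6: →4(L), so W
n=7: →0(L), so W
n=8: →6(W), 7(W) — all W, so L
n=9: →8(L), so W
n=10: →8(L), so W
n=11: →0(L), so W
From 11, the L positions reachable in one move are: 0.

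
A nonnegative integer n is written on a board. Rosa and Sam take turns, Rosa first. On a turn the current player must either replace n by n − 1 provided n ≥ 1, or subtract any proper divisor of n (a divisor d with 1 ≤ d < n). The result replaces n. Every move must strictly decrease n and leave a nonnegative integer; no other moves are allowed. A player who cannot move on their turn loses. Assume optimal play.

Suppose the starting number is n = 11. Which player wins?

Sam wins.

Label each position W (a win for the player to move) or L (a loss). A position with no legal move is L; any other position is W exactly when some move reaches an L, and L when every move reaches a W.
n=0: no move → L
n=1: W (go to 0, an L position)
n=2: L (sole option 1(W) is W)
n=3: W (go to 2, an L position)
n=4: W (go to 2, an L position)
n=5: L (sole option 4(W) is W)
n=6: W (go to 5, an L position)
n=7: L (sole option 6(W) is W)
n=8: W (go to 7, an L position)
n=9: L (options 6(W), 8(W) are all W)
n=10: W (go to 5, an L position)
n=11: L (sole option 10(W) is W)
Every move from 11 reaches a W position, so the mover loses.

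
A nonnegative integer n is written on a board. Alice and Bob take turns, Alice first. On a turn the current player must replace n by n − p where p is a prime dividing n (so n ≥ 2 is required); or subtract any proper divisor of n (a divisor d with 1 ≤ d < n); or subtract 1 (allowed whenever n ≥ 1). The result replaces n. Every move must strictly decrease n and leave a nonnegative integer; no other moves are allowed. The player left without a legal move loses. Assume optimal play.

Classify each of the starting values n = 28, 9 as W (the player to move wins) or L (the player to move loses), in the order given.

28: W, 9: L

Label each position W (a win for the player to move) or L (a loss). A position with no legal move is L; any other position is W exactly when some move reaches an L, and L when every move reaches a W.
n=0: no move → L
n=1: →0(L), so W
n=2: →0(L), so W
n=3: →0(L), so W
n=4: →2(W), 3(W) — all W, so L
n=5: →0(L), so W
n=6: →4(L), so W
n=7: →0(L), so W
n=8: →4(L), so W
n=9: →6(W), 8(W) — all W, so L
n=10: →9(L), so W
n=11: →0(L), so W
n=12: →9(L), so W
n=13: →0(L), so W
n=14: →7(W), 12(W), 13(W) — all W, so L
n=15: →14(L), so W
n=16: →14(L), so W
n=17: →0(L), so W
n=18: →9(L), so W
n=19: →0(L), so W
n=20: →10(W), 15(W), 16(W), 18(W), 19(W) — all W, so L
n=21: →14(L), so W
n=22: →20(L), so W
n=23: →0(L), so W
n=24: →20(L), so W
n=25: →20(L), so W
n=26: →13(W), 24(W), 25(W) — all W, so L
n=27: →26(L), so W
n=28: →14(L), so W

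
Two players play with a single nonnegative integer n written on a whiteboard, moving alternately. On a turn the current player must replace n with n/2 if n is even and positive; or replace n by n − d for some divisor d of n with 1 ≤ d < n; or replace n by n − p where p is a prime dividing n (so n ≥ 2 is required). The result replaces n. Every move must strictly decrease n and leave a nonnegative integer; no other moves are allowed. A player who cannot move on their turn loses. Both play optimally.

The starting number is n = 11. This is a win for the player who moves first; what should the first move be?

Build the W/L table. Terminal = L. A non-terminal position is W if it has a move to some L; otherwise it is L.
n=0: no move → L
n=1: no move → L
n=2: W (go to 0, an L position)
n=3: W (go to 0, an L position)
n=4: L (options 2(W), 3(W) are all W)
n=5: W (go to 0, an L position)
n=6: W (go to 4, an L position)
n=7: W (go to 0, an L position)
n=8: W (go to 4, an L position)
n=9: L (options 6(W), 8(W) are all W)
n=10: W (go to 9, an L position)
n=11: W (go to 0, an L position)
From 11, the L positions reachable in one move are: 0.

Move to 0.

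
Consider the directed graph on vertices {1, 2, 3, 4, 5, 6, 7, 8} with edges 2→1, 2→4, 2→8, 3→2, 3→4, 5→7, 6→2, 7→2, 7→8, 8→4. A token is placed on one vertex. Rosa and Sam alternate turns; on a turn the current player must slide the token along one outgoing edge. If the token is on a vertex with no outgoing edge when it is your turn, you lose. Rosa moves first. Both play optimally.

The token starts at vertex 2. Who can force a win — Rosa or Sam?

Classify positions by backward induction: terminal positions (no move available) are L. From any other position, the mover wins iff some move reaches an L.
Every edge goes from a vertex to one that appears earlier in the order 4, 1, 8, 2, 7, 6, 3, 5, so processing vertices in that order labels each vertex after all of its successors.
4: no outgoing edge → L
1: no outgoing edge → L
8: →4(L), so W
2: →1(L), so W
7: →2(W), 8(W) — all W, so L
6: →2(W) only, which is W, so L
3: →4(L), so W
5: →7(L), so W
The starting position 2 is W: Rosa should move to 1, handing over an L position.

Rosa wins.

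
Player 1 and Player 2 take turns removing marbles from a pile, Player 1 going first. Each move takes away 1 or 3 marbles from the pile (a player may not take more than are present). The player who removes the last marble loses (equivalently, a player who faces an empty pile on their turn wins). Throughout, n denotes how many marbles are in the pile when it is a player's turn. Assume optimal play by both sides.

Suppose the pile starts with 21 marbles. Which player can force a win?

Compute win/loss labels from the base case upward. A position with no move is W. Any other position is W if it can reach an L in one move, else L.
n=0: no move; the opponent has just taken the last marble and therefore loses → W
n=1: the only move is to 0(W), a W ⇒ L
n=2: can move to 1, which is L ⇒ W
n=3: moves to 2(W), 0(W); every one is W ⇒ L
n=4: can move to 3, which is L ⇒ W
n=5: moves to 4(W), 2(W); every one is W ⇒ L
n=6: can move to 5, which is L ⇒ W
n=7: moves to 6(W), 4(W); every one is W ⇒ L
n=8: can move to 7, which is L ⇒ W
n=9: moves to 8(W), 6(W); every one is W ⇒ L
n=10: can move to 9, which is L ⇒ W
n=11: moves to 10(W), 8(W); every one is W ⇒ L
n=12: can move to 11, which is L ⇒ W
n=13: moves to 12(W), 10(W); every one is W ⇒ L
n=14: can move to 13, which is L ⇒ W
n=15: moves to 14(W), 12(W); every one is W ⇒ L
n=16: can move to 15, which is L ⇒ W
n=17: moves to 16(W), 14(W); every one is W ⇒ L
n=18: can move to 17, which is L ⇒ W
n=19: moves to 18(W), 16(W); every one is W ⇒ L
n=20: can move to 19, which is L ⇒ W
n=21: moves to 20(W), 18(W); every one is W ⇒ L
The starting position 21 is L: whatever Player 1 does, the opponent receives a W position.

Player 2 wins.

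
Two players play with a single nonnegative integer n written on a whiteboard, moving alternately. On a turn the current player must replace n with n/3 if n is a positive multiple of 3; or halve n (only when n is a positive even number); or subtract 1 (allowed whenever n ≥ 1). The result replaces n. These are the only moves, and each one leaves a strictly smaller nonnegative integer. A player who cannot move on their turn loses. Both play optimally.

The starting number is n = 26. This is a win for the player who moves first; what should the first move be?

Compute win/loss labels from the base case upward. A position with no move is L. Any other position is W if it can reach an L in one move, else L.
n=0: no move → L
n=1: →0(L), so W
n=2: →1(W) only, which is W, so L
n=3: →2(L), so W
n=4: →2(L), so W
n=5: →4(W) only, which is W, so L
n=6: →2(L), so W
n=7: →6(W) only, which is W, so L
n=8: →7(L), so W
n=9: →3(W), 8(W) — all W, so L
n=10: →5(L), so W
n=11: →10(W) only, which is W, so L
n=12: →11(L), so W
n=13: →12(W) only, which is W, so L
n=14: →7(L), so W
n=15: →5(L), so W
n=16: →8(W), 15(W) — all W, so L
n=17: →16(L), so W
n=18: →9(L), so W
n=19: →18(W) only, which is W, so L
n=20: →19(L), so W
n=21: →7(L), so W
n=22: →11(L), so W
n=23: →22(W) only, which is W, so L
n=24: →23(L), so W
n=25: →24(W) only, which is W, so L
n=26: →13(L), so W
From 26, the L positions reachable in one move are: 13, 25. Any move reaching one of these is winning.

Move to 13.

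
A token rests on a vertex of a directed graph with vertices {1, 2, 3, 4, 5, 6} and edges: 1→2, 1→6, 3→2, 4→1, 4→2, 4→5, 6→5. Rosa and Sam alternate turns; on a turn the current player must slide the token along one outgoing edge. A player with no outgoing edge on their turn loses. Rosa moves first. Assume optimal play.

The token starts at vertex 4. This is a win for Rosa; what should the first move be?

Positions with no move are L. A position that does have a move is losing for the player to move precisely when every available move leads to a winning position for the opponent. Fill in the labels:
Every edge goes from a vertex to one that appears earlier in the order 2, 5, 6, 1, 3, 4, so processing vertices in that order labels each vertex after all of its successors.
2: no outgoing edge → L
5: no outgoing edge → L
6: can move to 5, which is L ⇒ W
1: can move to 2, which is L ⇒ W
3: can move to 2, which is L ⇒ W
4: can move to 5, which is L ⇒ W
From 4, the L positions reachable in one move are: 5, 2. Any move reaching one of these is winning.

Move to 5.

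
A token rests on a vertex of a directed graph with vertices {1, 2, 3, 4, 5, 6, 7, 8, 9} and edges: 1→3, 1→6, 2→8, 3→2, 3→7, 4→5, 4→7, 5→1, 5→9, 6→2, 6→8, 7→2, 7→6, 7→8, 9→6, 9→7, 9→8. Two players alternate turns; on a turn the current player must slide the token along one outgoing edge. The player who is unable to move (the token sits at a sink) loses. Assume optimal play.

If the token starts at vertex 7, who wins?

The first player wins.

Positions with no move are L. A position that does have a move is losing for the player to move precisely when every available move leads to a winning position for the opponent. Fill in the labels:
Every edge goes from a vertex to one that appears earlier in the order 8, 2, 6, 7, 3, 1, 9, 5, 4, so processing vertices in that order labels each vertex after all of its successors.
8: no outgoing edge → L
2: W (go to 8, an L position)
6: W (go to 8, an L position)
7: W (go to 8, an L position)
3: L (options 7(W), 2(W) are all W)
1: W (go to 3, an L position)
9: W (go to 8, an L position)
5: L (options 9(W), 1(W) are all W)
4: W (go to 5, an L position)
The starting position 7 is W: the player to move should move to 8, handing over an L position.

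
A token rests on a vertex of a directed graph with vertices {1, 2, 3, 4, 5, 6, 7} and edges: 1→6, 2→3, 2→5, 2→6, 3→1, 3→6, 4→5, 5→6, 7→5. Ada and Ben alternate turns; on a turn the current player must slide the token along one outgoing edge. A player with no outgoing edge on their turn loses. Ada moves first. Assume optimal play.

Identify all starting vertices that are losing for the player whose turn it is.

Use the standard recursion: the mover loses at a terminal position; elsewhere, the mover wins exactly when some move hands the opponent an L position.
Every edge goes from a vertex to one that appears earlier in the order 6, 5, 7, 1, 3, 2, 4, so processing vertices in that order labels each vertex after all of its successors.
6: no outgoing edge → L
5: →6(L), so W
7: →5(W) only, which is W, so L
1: →6(L), so W
3: →6(L), so W
2: →6(L), so W
4: →5(W) only, which is W, so L
Reading off the rows marked L gives the requested list; there are 3 such vertices.

4, 6, 7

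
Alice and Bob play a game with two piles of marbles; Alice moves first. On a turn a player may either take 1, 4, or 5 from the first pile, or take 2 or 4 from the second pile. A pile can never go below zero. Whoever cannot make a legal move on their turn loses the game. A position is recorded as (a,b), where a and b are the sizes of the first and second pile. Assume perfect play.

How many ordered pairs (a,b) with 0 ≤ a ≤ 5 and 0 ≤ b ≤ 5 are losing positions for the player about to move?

Classify positions by backward induction: terminal positions (no move available) are L. From any other position, the mover wins iff some move reaches an L.
Every move lowers a or b (never raises either), so fill the grid row by row in increasing a, and left to right within a row: each cell's successors are then already labelled.
      b=0  b=1  b=2  b=3  b=4  b=5
a=0:    L    L    W    W    W    W
a=1:    W    W    L    L    W    W
a=2:    L    L    W    W    W    W
a=3:    W    W    L    L    W    W
a=4:    W    W    W    W    L    L
a=5:    W    W    W    W    W    W
Cells with no legal move (terminal, hence L): (0,0), (0,1).
The remaining L cells, each justified by listing all of its moves:
(1,2): only reaches (0,2)(W), (1,0)(W), all W → L
(1,3): only reaches (0,3)(W), (1,1)(W), all W → L
(2,0): only reaches (1,0)(W), which is W → L
(2,1): only reaches (1,1)(W), which is W → L
(3,2): only reaches (2,2)(W), (3,0)(W), all W → L
(3,3): only reaches (2,3)(W), (3,1)(W), all W → L
(4,4): only reaches (3,4)(W), (0,4)(W), (4,2)(W), (4,0)(W), all W → L
(4,5): only reaches (3,5)(W), (0,5)(W), (4,3)(W), (4,1)(W), all W → L
Every other cell has at least one move into one of the L cells above, so it is W.
L cells per row: a=0: 2, a=1: 2, a=2: 2, a=3: 2, a=4: 2, a=5: 0; total 10.

10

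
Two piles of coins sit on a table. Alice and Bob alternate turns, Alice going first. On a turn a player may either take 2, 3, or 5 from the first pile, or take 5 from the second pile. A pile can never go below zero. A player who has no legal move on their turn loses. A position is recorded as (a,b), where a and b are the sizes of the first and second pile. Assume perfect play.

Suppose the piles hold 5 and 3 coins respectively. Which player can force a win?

Alice wins.

Work bottom-up. With no move the player to move loses. Otherwise the position is W if at least one move leads to an L position for the opponent, and L if every move leads to a W.
No move ever increases a pile, so every position that can arise here has a ≤ 5 and b ≤ 3; it is enough to label the cells with 0 ≤ a ≤ 5 and 0 ≤ b ≤ 3.
Every move lowers a or b (never raises either), so fill the grid row by row in increasing a, and left to right within a row: each cell's successors are then already labelled.
      b=0  b=1  b=2  b=3
a=0:    L    L    L    L
a=1:    L    L    L    L
a=2:    W    W    W    W
a=3:    W    W    W    W
a=4:    W    W    W    W
a=5:    W    W    W    W
Cells with no legal move (terminal, hence L): (0,0), (0,1), (0,2), (0,3), (1,0), (1,1), (1,2), (1,3).
Every other cell has at least one move into one of the L cells above, so it is W.
The starting position (5,3) is W: Alice should move to (0,3), handing over an L position.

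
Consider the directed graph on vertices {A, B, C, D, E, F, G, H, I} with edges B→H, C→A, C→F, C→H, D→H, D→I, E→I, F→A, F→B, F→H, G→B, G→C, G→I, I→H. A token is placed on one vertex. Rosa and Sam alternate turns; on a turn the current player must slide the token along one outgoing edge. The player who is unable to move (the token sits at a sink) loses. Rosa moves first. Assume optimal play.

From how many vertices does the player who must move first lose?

4

Compute win/loss labels from the base case upward. A position with no move is L. Any other position is W if it can reach an L in one move, else L.
Every edge goes from a vertex to one that appears earlier in the order A, H, B, F, I, C, G, E, D, so processing vertices in that order labels each vertex after all of its successors.
A: no outgoing edge → L
H: no outgoing edge → L
B: →H(L), so W
F: →H(L), so W
I: →H(L), so W
C: →H(L), so W
G: →C(W), I(W), B(W) — all W, so L
E: →I(W) only, which is W, so L
D: →H(L), so W
The L vertices are A, E, G, H; that is 4 in all.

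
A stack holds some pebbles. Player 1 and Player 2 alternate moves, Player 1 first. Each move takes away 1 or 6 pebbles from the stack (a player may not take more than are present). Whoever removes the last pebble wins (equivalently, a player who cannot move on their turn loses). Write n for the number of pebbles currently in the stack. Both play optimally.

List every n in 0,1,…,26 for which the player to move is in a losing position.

0, 2, 4, 7, 9, 11, 14, 16, 18, 21, 23, 25

Positions with no move are L. A position that does have a move is losing for the player to move precisely when every available move leads to a winning position for the opponent. Fill in the labels:
n=0: no move → L
n=1: W (go to 0, an L position)
n=2: L (sole option 1(W) is W)
n=3: W (go to 2, an L position)
n=4: L (sole option 3(W) is W)
n=5: W (go to 4, an L position)
n=6: W (go to 0, an L position)
n=7: L (options 6(W), 1(W) are all W)
n=8: W (go to 7, an L position)
n=9: L (options 8(W), 3(W) are all W)
n=10: W (go to 9, an L position)
n=11: L (options 10(W), 5(W) are all W)
n=12: W (go to 11, an L position)
n=13: W (go to 7, an L position)
n=14: L (options 13(W), 8(W) are all W)
n=15: W (go to 14, an L position)
n=16: L (options 15(W), 10(W) are all W)
n=17: W (go to 16, an L position)
n=18: L (options 17(W), 12(W) are all W)
n=19: W (go to 18, an L position)
n=20: W (go to 14, an L position)
n=21: L (options 20(W), 15(W) are all W)
n=22: W (go to 21, an L position)
n=23: L (options 22(W), 17(W) are all W)
n=24: W (go to 23, an L position)
n=25: L (options 24(W), 19(W) are all W)
n=26: W (go to 25, an L position)
Reading off the rows marked L gives the requested list; there are 12 such values of n.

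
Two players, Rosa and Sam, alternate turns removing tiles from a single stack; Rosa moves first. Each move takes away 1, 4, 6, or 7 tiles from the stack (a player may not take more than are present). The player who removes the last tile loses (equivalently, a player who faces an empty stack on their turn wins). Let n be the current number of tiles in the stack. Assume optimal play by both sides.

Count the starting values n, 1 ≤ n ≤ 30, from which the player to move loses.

10

Use the standard recursion: the mover wins at a terminal position; elsewhere, the mover wins exactly when some move hands the opponent an L position.
n=0: no move; the opponent has just taken the last tile and therefore loses → W
n=1: →0(W) only, which is W, so L
n=2: →1(L), so W
n=3: →2(W) only, which is W, so L
n=4: →3(L), so W
n=5: →1(L), so W
n=6: →5(W), 2(W), 0(W) — all W, so L
n=7: →6(L), so W
n=8: →1(L), so W
n=9: →3(L), so W
n=10: →6(L), so W
n=11: →10(W), 7(W), 5(W), 4(W) — all W, so L
n=12: →11(L), so W
n=13: →6(L), so W
n=14: →13(W), 10(W), 8(W), 7(W) — all W, so L
n=15: →14(L), so W
n=16: →15(W), 12(W), 10(W), 9(W) — all W, so L
n=17: →16(L), so W
n=18: →14(L), so W
n=19: →18(W), 15(W), 13(W), 12(W) — all W, so L
n=20: →19(L), so W
n=21: →14(L), so W
n=22: →16(L), so W
n=23: →19(L), so W
n=24: →23(W), 20(W), 18(W), 17(W) — all W, so L
n=25: →24(L), so W
n=26: →19(L), so W
n=27: →26(W), 23(W), 21(W), 20(W) — all W, so L
n=28: →27(L), so W
n=29: →28(W), 25(W), 23(W), 22(W) — all W, so L
n=30: →29(L), so W
L entries with 1 ≤ n ≤ 30 (the range starts at n=1): n = 1, 3, 6, 11, 14, 16, 19, 24, 27, 29; that makes 10.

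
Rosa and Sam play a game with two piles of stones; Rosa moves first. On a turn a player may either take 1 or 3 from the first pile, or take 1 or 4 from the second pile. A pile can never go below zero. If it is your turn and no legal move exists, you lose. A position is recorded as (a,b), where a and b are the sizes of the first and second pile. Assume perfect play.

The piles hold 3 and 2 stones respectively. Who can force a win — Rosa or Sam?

Positions with no move are L. A position that does have a move is losing for the player to move precisely when every available move leads to a winning position for the opponent. Fill in the labels:
No move ever increases a pile, so every position that can arise here has a ≤ 3 and b ≤ 2; it is enough to label the cells with 0 ≤ a ≤ 3 and 0 ≤ b ≤ 2.
Every move lowers a or b (never raises either), so fill the grid row by row in increasing a, and left to right within a row: each cell's successors are then already labelled.
      b=0  b=1  b=2
a=0:    L    W    L
a=1:    W    L    W
a=2:    L    W    L
a=3:    W    L    W
Cells with no legal move (terminal, hence L): (0,0).
The remaining L cells, each justified by listing all of its moves:
(0,2): the only move is to (0,1)(W), a W ⇒ L
(1,1): moves to (0,1)(W), (1,0)(W); every one is W ⇒ L
(2,0): the only move is to (1,0)(W), a W ⇒ L
(2,2): moves to (1,2)(W), (2,1)(W); every one is W ⇒ L
(3,1): moves to (2,1)(W), (0,1)(W), (3,0)(W); every one is W ⇒ L
Every other cell has at least one move into one of the L cells above, so it is W.
From (3,2) Rosa can move to (2,2), reaching an L position.

Rosa wins.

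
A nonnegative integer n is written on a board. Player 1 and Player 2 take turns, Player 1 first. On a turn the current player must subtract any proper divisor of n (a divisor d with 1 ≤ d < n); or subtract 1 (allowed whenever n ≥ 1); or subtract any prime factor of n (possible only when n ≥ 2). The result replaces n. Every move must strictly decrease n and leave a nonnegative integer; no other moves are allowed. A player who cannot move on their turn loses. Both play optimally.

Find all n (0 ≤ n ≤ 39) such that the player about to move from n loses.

0, 4, 9, 14, 20, 26, 32, 35, 38

Compute win/loss labels from the base case upward. A position with no move is L. Any other position is W if it can reach an L in one move, else L.
n=0: no move → L
n=1: can move to 0, which is L ⇒ W
n=2: can move to 0, which is L ⇒ W
n=3: can move to 0, which is L ⇒ W
n=4: moves to 2(W), 3(W); every one is W ⇒ L
n=5: can move to 0, which is L ⇒ W
n=6: can move to 4, which is L ⇒ W
n=7: can move to 0, which is L ⇒ W
n=8: can move to 4, which is L ⇒ W
n=9: moves to 6(W), 8(W); every one is W ⇒ L
n=10: can move to 9, which is L ⇒ W
n=11: can move to 0, which is L ⇒ W
n=12: can move to 9, which is L ⇒ W
n=13: can move to 0, which is L ⇒ W
n=14: moves to 7(W), 12(W), 13(W); every one is W ⇒ L
n=15: can move to 14, which is L ⇒ W
n=16: can move to 14, which is L ⇒ W
n=17: can move to 0, which is L ⇒ W
n=18: can move to 9, which is L ⇒ W
n=19: can move to 0, which is L ⇒ W
n=20: moves to 10(W), 15(W), 16(W), 18(W), 19(W); every one is W ⇒ L
n=21: can move to 14, which is L ⇒ W
n=22: can move to 20, which is L ⇒ W
n=23: can move to 0, which is L ⇒ W
n=24: can move to 20, which is L ⇒ W
n=25: can move to 20, which is L ⇒ W
n=26: moves to 13(W), 24(W), 25(W); every one is W ⇒ L
n=27: can move to 26, which is L ⇒ W
n=28: can move to 14, which is L ⇒ W
n=29: can move to 0, which is L ⇒ W
n=30: can move to 20, which is L ⇒ W
n=31: can move to 0, which is L ⇒ W
n=32: moves to 16(W), 24(W), 28(W), 30(W), 31(W); every one is W ⇒ L
n=33: can move to 32, which is L ⇒ W
n=34: can move to 32, which is L ⇒ W
n=35: moves to 28(W), 30(W), 34(W); every one is W ⇒ L
n=36: can move to 32, which is L ⇒ W
n=37: can move to 0, which is L ⇒ W
n=38: moves to 19(W), 36(W), 37(W); every one is W ⇒ L
n=39: can move to 26, which is L ⇒ W
Reading off the rows marked L gives the requested list; there are 9 such values of n.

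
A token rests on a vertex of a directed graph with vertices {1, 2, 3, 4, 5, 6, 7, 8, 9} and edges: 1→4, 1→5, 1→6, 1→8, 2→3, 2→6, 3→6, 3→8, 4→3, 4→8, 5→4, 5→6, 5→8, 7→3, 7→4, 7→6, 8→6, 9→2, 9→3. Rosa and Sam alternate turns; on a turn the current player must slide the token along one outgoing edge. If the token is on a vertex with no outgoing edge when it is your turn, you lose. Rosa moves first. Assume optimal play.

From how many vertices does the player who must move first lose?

Label each position W (a win for the player to move) or L (a loss). A position with no legal move is L; any other position is W exactly when some move reaches an L, and L when every move reaches a W.
Every edge goes from a vertex to one that appears earlier in the order 6, 8, 3, 2, 9, 4, 7, 5, 1, so processing vertices in that order labels each vertex after all of its successors.
6: no outgoing edge → L
8: reaches L-position 6 → W
3: reaches L-position 6 → W
2: reaches L-position 6 → W
9: only reaches 2(W), 3(W), all W → L
4: only reaches 3(W), 8(W), all W → L
7: reaches L-position 4 → W
5: reaches L-position 4 → W
1: reaches L-position 4 → W
The L vertices are 4, 6, 9; that is 3 in all.

3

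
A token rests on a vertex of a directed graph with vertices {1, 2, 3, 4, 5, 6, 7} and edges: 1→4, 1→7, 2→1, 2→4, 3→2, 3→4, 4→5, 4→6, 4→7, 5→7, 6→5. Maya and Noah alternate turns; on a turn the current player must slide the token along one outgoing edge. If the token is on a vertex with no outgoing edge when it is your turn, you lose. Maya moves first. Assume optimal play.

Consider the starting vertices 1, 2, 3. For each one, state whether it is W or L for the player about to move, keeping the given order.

1: W, 2: L, 3: W

Positions with no move are L. A position that does have a move is losing for the player to move precisely when every available move leads to a winning position for the opponent. Fill in the labels:
Every edge goes from a vertex to one that appears earlier in the order 7, 5, 6, 4, 1, 2, 3, so processing vertices in that order labels each vertex after all of its successors.
7: no outgoing edge → L
5: reaches L-position 7 → W
6: only reaches 5(W), which is W → L
4: reaches L-position 6 → W
1: reaches L-position 7 → W
2: only reaches 1(W), 4(W), all W → L
3: reaches L-position 2 → W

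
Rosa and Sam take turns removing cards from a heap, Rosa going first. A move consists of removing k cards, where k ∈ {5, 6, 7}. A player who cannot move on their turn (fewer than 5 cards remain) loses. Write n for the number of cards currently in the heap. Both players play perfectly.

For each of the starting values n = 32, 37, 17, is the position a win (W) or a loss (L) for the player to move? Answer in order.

Compute win/loss labels from the base case upward. A position with no move is L. Any other position is W if it can reach an L in one move, else L.
n=0: no move → L
n=1: no move → L
n=2: no move → L
n=3: no move → L
n=4: no move → L
n=5: can move to 0, which is L ⇒ W
n=6: can move to 1, which is L ⇒ W
n=7: can move to 2, which is L ⇒ W
n=8: can move to 3, which is L ⇒ W
n=9: can move to 4, which is L ⇒ W
n=10: can move to 4, which is L ⇒ W
n=11: can move to 4, which is L ⇒ W
n=12: moves to 7(W), 6(W), 5(W); every one is W ⇒ L
n=13: moves to 8(W), 7(W), 6(W); every one is W ⇒ L
n=14: moves to 9(W), 8(W), 7(W); every one is W ⇒ L
n=15: moves to 10(W), 9(W), 8(W); every one is W ⇒ L
n=16: moves to 11(W), 10(W), 9(W); every one is W ⇒ L
n=17: can move to 12, which is L ⇒ W
n=18: can move to 13, which is L ⇒ W
n=19: can move to 14, which is L ⇒ W
n=20: can move to 15, which is L ⇒ W
n=21: can move to 16, which is L ⇒ W
n=22: can move to 16, which is L ⇒ W
n=23: can move to 16, which is L ⇒ W
n=24: moves to 19(W), 18(W), 17(W); every one is W ⇒ L
n=25: moves to 20(W), 19(W), 18(W); every one is W ⇒ L
n=26: moves to 21(W), 20(W), 19(W); every one is W ⇒ L
n=27: moves to 22(W), 21(W), 20(W); every one is W ⇒ L
n=28: moves to 23(W), 22(W), 21(W); every one is W ⇒ L
n=29: can move to 24, which is L ⇒ W
n=30: can move to 25, which is L ⇒ W
n=31: can move to 26, which is L ⇒ W
n=32: can move to 27, which is L ⇒ W
n=33: can move to 28, which is L ⇒ W
n=34: can move to 28, which is L ⇒ W
n=35: can move to 28, which is L ⇒ W
n=36: moves to 31(W), 30(W), 29(W); every one is W ⇒ L
n=37: moves to 32(W), 31(W), 30(W); every one is W ⇒ L

32: W, 37: L, 17: W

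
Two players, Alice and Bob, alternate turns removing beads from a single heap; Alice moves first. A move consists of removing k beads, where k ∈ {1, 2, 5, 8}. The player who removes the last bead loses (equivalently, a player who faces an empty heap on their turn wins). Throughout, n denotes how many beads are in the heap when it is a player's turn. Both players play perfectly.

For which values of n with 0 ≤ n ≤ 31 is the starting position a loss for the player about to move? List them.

Use the standard recursion: the mover wins at a terminal position; elsewhere, the mover wins exactly when some move hands the opponent an L position.
n=0: no move; the opponent has just taken the last bead and therefore loses → W
n=1: L (sole option 0(W) is W)
n=2: W (go to 1, an L position)
n=3: W (go to 1, an L position)
n=4: L (options 3(W), 2(W) are all W)
n=5: W (go to 4, an L position)
n=6: W (go to 4, an L position)
n=7: L (options 6(W), 5(W), 2(W) are all W)
n=8: W (go to 7, an L position)
n=9: W (go to 7, an L position)
n=10: L (options 9(W), 8(W), 5(W), 2(W) are all W)
n=11: W (go to 10, an L position)
n=12: W (go to 10, an L position)
n=13: L (options 12(W), 11(W), 8(W), 5(W) are all W)
n=14: W (go to 13, an L position)
n=15: W (go to 13, an L position)
n=16: L (options 15(W), 14(W), 11(W), 8(W) are all W)
n=17: W (go to 16, an L position)
n=18: W (go to 16, an L position)
n=19: L (options 18(W), 17(W), 14(W), 11(W) are all W)
n=20: W (go to 19, an L position)
n=21: W (go to 19, an L position)
n=22: L (options 21(W), 20(W), 17(W), 14(W) are all W)
n=23: W (go to 22, an L position)
n=24: W (go to 22, an L position)
n=25: L (options 24(W), 23(W), 20(W), 17(W) are all W)
n=26: W (go to 25, an L position)
n=27: W (go to 25, an L position)
n=28: L (options 27(W), 26(W), 23(W), 20(W) are all W)
n=29: W (go to 28, an L position)
n=30: W (go to 28, an L position)
n=31: L (options 30(W), 29(W), 26(W), 23(W) are all W)
Reading off the rows marked L gives the requested list; there are 11 such values of n.

1, 4, 7, 10, 13, 16, 19, 22, 25, 28, 31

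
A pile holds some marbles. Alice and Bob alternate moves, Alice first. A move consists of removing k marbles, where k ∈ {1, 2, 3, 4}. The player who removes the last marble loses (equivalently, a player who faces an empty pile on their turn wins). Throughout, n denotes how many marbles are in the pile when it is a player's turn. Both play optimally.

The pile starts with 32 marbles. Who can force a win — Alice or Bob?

Label each position W (a win for the player to move) or L (a loss). A position with no legal move is W; any other position is W exactly when some move reaches an L, and L when every move reaches a W.
n=0: no move; the opponent has just taken the last marble and therefore loses → W
n=1: the only move is to 0(W), a W ⇒ L
n=2: can move to 1, which is L ⇒ W
n=3: can move to 1, which is L ⇒ W
n=4: can move to 1, which is L ⇒ W
n=5: can move to 1, which is L ⇒ W
n=6: moves to 5(W), 4(W), 3(W), 2(W); every one is W ⇒ L
n=7: can move to 6, which is L ⇒ W
n=8: can move to 6, which is L ⇒ W
n=9: can move to 6, which is L ⇒ W
n=10: can move to 6, which is L ⇒ W
n=11: moves to 10(W), 9(W), 8(W), 7(W); every one is W ⇒ L
n=12: can move to 11, which is L ⇒ W
n=13: can move to 11, which is L ⇒ W
n=14: can move to 11, which is L ⇒ W
n=15: can move to 11, which is L ⇒ W
n=16: moves to 15(W), 14(W), 13(W), 12(W); every one is W ⇒ L
n=17: can move to 16, which is L ⇒ W
n=18: can move to 16, which is L ⇒ W
n=19: can move to 16, which is L ⇒ W
n=20: can move to 16, which is L ⇒ W
n=21: moves to 20(W), 19(W), 18(W), 17(W); every one is W ⇒ L
n=22: can move to 21, which is L ⇒ W
n=23: can move to 21, which is L ⇒ W
n=24: can move to 21, which is L ⇒ W
n=25: can move to 21, which is L ⇒ W
n=26: moves to 25(W), 24(W), 23(W), 22(W); every one is W ⇒ L
n=27: can move to 26, which is L ⇒ W
n=28: can move to 26, which is L ⇒ W
n=29: can move to 26, which is L ⇒ W
n=30: can move to 26, which is L ⇒ W
n=31: moves to 30(W), 29(W), 28(W), 27(W); every one is W ⇒ L
n=32: can move to 31, which is L ⇒ W
From 32 Alice can remove 1, leaving 31, reaching an L position.

Alice wins.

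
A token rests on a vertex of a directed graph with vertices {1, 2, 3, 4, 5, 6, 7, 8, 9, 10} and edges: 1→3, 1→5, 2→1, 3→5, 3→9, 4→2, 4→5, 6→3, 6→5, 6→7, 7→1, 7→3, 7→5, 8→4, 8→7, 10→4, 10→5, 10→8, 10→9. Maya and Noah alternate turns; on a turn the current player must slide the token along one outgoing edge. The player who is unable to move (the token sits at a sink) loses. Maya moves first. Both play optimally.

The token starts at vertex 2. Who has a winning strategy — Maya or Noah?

Noah wins.

Build the W/L table. Terminal = L. A non-terminal position is W if it has a move to some L; otherwise it is L.
Every edge goes from a vertex to one that appears earlier in the order 9, 5, 3, 1, 7, 2, 4, 8, 6, 10, so processing vertices in that order labels each vertex after all of its successors.
9: no outgoing edge → L
5: no outgoing edge → L
3: can move to 5, which is L ⇒ W
1: can move to 5, which is L ⇒ W
7: can move to 5, which is L ⇒ W
2: the only move is to 1(W), a W ⇒ L
4: can move to 2, which is L ⇒ W
8: moves to 4(W), 7(W); every one is W ⇒ L
6: can move to 5, which is L ⇒ W
10: can move to 8, which is L ⇒ W
Every move from 2 reaches a W position, so the mover loses.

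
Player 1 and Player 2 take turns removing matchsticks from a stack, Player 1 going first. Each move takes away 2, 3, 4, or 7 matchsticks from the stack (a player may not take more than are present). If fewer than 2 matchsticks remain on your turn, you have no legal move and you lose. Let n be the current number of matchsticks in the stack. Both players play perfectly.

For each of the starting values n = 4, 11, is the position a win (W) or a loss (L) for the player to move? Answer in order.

4: W, 11: L

Positions with no move are L. A position that does have a move is losing for the player to move precisely when every available move leads to a winning position for the opponent. Fill in the labels:
n=0: no move → L
n=1: no move → L
n=2: W (go to 0, an L position)
n=3: W (go to 1, an L position)
n=4: W (go to 1, an L position)
n=5: W (go to 1, an L position)
n=6: L (options 4(W), 3(W), 2(W) are all W)
n=7: W (go to 0, an L position)
n=8: W (go to 6, an L position)
n=9: W (go to 6, an L position)
n=10: W (go to 6, an L position)
n=11: L (options 9(W), 8(W), 7(W), 4(W) are all W)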